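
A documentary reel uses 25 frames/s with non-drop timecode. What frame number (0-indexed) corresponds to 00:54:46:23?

82173

Total seconds to the label: (0 × 3600 + 54 × 60 + 46) = 3286.
Frame index = 3286 × 25 + 23 = 82173.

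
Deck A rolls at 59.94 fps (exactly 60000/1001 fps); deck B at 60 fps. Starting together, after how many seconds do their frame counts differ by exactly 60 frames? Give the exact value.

1001 seconds

The gap grows by |60 − 60000/1001| = 60/1001 frames per second.
Time for a 60-frame gap: 60 ÷ (60/1001) = 1001 s.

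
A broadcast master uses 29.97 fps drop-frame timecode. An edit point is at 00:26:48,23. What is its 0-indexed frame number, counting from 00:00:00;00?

Complete 10-minute blocks: 2, each 17982 frames → 35964.
Remaining 6 whole minutes in the current block: 1800 + 5 × 1798 = 10790 frames.
Within the current minute: 48 × 30 + 23 − 2 = 1461 (labels ;00/;01 skipped at this minute). Total = 35964 + 10790 + 1461 = 48215.

48215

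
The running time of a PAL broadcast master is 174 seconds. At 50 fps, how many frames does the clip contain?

8700 frames

Frames = 174 × 50 = 8700.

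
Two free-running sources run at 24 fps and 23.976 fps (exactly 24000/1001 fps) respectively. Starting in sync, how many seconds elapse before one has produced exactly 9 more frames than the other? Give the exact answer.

375.375 seconds

The gap grows by |24000/1001 − 24| = 24/1001 frames per second.
Time for a 9-frame gap: 9 ÷ (24/1001) = 375.375 s.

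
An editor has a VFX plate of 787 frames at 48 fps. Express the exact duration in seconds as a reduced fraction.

Running time = 787 ÷ (48) = 787 × 1/48 = 787/48 s.

787/48 seconds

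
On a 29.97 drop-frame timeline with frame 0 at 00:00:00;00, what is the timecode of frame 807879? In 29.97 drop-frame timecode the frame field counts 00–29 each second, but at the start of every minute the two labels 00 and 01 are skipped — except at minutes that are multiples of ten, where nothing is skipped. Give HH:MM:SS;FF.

07:29:16;09

Ten DF minutes hold 17982 frames, so frame 807879 lies in block 44 (frames 791208–809189) with 16671 frames into that block.
The block's first minute is 1800 frames and the rest 1798 each; 16671 frames reaches minute 9, so 44 × 18 + 9 × 2 = 810 labels have been skipped so far.
Adding those back, label number 807879 + 810 = 808689 at 30 labels/s is 26956 s + 9 f = 7 h 29 min 16 s frame 9, i.e. 07:29:16;09.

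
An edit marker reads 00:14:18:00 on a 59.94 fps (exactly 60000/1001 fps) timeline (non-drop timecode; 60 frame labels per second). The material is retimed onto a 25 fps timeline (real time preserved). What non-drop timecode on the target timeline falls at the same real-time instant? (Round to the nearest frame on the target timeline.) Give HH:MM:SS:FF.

Source frame index: (0×3600 + 14×60 + 18) × 60 + 0 = 51480.
Real time: 51480 / (60000/1001) = 429429/500 s.
Target frame: (429429/500) × (25) = 429429/20 ≈ 21471.450 → 21471.
At 25 labels/s: frame 21471 → 00:14:18:21.

00:14:18:21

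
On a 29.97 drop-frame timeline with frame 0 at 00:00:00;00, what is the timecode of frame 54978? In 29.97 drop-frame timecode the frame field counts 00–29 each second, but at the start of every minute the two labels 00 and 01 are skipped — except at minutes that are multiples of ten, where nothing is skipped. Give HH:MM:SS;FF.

Each 10-minute DF block holds 10 × 60 × 30 − 9 × 2 = 17982 frames. 54978 ÷ 17982 → 3 full blocks, remainder 1032.
Within the partial block the first minute is 1800 frames and each further minute 1798, so 0 further minute boundaries passed. Total skipped labels = 18 × 3 + 2 × 0 = 54.
Non-drop label index = 54978 + 54 = 55032; at 30 labels/s that is 00:30:34:12, i.e. DF 00:30:34;12.

00:30:34;12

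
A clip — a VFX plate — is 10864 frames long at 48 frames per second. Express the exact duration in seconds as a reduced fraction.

Running time = 10864 ÷ (48) = 10864 × 1/48 = 679/3 s.

679/3 seconds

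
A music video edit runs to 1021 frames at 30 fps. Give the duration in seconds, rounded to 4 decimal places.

Running time = 1021 × 1/30 = 1021/30 s ≈ 34.0333 s.

34.0333 seconds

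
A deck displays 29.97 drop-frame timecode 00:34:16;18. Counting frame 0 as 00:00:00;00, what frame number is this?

As if non-drop at 30 labels/s: (0 × 3600 + 34 × 60 + 16) × 30 + 18 = 61698.
Minute boundaries passed: 34; those not divisible by 10: 34 − 3 = 31; dropped labels = 2 × 31 = 62.
Actual frame index = 61698 − 62 = 61636.

61636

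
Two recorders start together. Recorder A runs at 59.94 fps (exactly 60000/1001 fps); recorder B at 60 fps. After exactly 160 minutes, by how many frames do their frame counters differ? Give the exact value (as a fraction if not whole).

160 min = 9600 s.
A emits 60000/1001 × 9600 = 576000000/1001 frames; B emits 60 × 9600 = 576000.
Difference = 576000/1001 frames (≈ 575.4246); B is ahead of A.

576000/1001 frames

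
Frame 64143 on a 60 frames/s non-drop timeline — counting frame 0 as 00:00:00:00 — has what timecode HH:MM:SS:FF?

00:17:49:03

64143 ÷ 60 = 1069 full seconds, remainder 3 frames.
1069 s = 0 h 17 min 49 s.
Timecode: 00:17:49:03.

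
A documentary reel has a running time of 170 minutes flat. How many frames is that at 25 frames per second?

255000 frames

170 min = 10200 s.
Frames = 10200 × 25 = 255000.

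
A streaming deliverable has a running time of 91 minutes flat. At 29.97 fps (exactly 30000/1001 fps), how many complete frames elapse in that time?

91 min = 5460 s.
Frames = 5460 × 30000/1001 = 1800000/11 ≈ 163636.3636.
Complete frames: 163636.

163636 frames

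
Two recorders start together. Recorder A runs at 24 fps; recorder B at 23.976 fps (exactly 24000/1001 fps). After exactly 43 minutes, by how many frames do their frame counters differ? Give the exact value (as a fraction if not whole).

61920/1001 frames

43 min = 2580 s.
A emits 24 × 2580 = 61920 frames; B emits 24000/1001 × 2580 = 61920000/1001.
Difference = 61920/1001 frames (≈ 61.8581); B is behind A.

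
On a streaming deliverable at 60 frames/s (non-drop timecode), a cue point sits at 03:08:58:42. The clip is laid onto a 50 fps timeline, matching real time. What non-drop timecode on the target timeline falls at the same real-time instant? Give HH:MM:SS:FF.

Source frame index: (3×3600 + 8×60 + 58) × 60 + 42 = 680322.
Real time: 680322 / (60) = 113387/10 s.
Target frame: (113387/10) × (50) = 566935.
At 50 labels/s: frame 566935 → 03:08:58:35.

03:08:58:35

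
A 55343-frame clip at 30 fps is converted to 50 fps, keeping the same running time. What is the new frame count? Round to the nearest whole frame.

92238 frames

Frames at target rate = 55343 × (50) / (30) = 276715/3 ≈ 92238.333.
Nearest whole frame: 92238.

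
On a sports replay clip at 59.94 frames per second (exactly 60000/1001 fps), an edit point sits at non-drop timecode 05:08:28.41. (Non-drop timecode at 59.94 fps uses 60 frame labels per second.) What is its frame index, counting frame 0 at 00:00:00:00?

Total seconds to the label: (5 × 3600 + 8 × 60 + 28) = 18508.
Frame index = 18508 × 60 + 41 = 1110521.

frame 1110521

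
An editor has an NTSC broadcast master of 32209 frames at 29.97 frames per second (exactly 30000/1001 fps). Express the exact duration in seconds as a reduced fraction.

32241209/30000 seconds

Running time = 32209 ÷ (30000/1001) = 32209 × 1001/30000 = 32241209/30000 s.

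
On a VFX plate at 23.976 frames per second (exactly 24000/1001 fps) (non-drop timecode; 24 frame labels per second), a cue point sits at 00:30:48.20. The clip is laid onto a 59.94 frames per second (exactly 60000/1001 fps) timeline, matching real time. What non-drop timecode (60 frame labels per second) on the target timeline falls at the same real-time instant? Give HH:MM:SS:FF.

Source frame index: (0×3600 + 30×60 + 48) × 24 + 20 = 44372.
Real time: 44372 / (24000/1001) = 11104093/6000 s.
Target frame: (11104093/6000) × (60000/1001) = 110930.
At 60 labels/s: frame 110930 → 00:30:48:50.

00:30:48:50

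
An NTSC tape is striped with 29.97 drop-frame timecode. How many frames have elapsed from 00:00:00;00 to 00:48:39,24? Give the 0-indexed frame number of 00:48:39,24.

87506

As if non-drop at 30 labels/s: (0 × 3600 + 48 × 60 + 39) × 30 + 24 = 87594.
Minute boundaries passed: 48; those not divisible by 10: 48 − 4 = 44; dropped labels = 2 × 44 = 88.
Actual frame index = 87594 − 88 = 87506.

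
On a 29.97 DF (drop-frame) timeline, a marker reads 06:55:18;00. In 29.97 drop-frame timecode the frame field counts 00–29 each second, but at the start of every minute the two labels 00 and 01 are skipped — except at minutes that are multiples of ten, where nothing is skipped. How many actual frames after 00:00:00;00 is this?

Complete 10-minute blocks: 41, each 17982 frames → 737262.
Remaining 5 whole minutes in the current block: 1800 + 4 × 1798 = 8992 frames.
Within the current minute: 18 × 30 + 0 − 2 = 538 (labels ;00/;01 skipped at this minute). Total = 737262 + 8992 + 538 = 746792.

746792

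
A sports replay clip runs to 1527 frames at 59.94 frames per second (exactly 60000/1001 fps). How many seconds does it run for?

Running time = 1527 / (60000/1001) = 25.47545 s.

25.47545 seconds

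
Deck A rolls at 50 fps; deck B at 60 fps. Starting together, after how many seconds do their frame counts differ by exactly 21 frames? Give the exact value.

2.1 seconds

The gap grows by |60 − 50| = 10 frames per second.
Time for a 21-frame gap: 21 ÷ (10) = 2.1 s.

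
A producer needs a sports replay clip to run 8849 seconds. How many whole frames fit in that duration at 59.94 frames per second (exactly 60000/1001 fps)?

Frames = 8849 × 60000/1001 = 530940000/1001 ≈ 530409.5904.
Complete frames: 530409.

530409 frames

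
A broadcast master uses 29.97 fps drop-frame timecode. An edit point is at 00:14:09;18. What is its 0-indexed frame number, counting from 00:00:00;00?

25462

Complete 10-minute blocks: 1, each 17982 frames → 17982.
Remaining 4 whole minutes in the current block: 1800 + 3 × 1798 = 7194 frames.
Within the current minute: 9 × 30 + 18 − 2 = 286 (labels ;00/;01 skipped at this minute). Total = 17982 + 7194 + 286 = 25462.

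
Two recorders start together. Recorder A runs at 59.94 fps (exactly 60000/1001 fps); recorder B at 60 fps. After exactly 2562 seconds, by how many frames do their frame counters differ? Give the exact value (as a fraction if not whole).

A emits 60000/1001 × 2562 = 21960000/143 frames; B emits 60 × 2562 = 153720.
Difference = 21960/143 frames (≈ 153.5664); B is ahead of A.

21960/143 frames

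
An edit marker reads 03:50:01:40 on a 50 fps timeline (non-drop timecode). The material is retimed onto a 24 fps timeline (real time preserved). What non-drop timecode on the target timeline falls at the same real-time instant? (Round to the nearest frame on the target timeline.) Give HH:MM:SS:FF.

Source frame index: (3×3600 + 50×60 + 1) × 50 + 40 = 690090.
Real time: 690090 / (50) = 69009/5 s.
Target frame: (69009/5) × (24) = 1656216/5 ≈ 331243.200 → 331243.
At 24 labels/s: frame 331243 → 03:50:01:19.

03:50:01:19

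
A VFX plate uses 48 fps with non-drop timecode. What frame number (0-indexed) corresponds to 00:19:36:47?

Total seconds to the label: (0 × 3600 + 19 × 60 + 36) = 1176.
Frame index = 1176 × 48 + 47 = 56495.

56495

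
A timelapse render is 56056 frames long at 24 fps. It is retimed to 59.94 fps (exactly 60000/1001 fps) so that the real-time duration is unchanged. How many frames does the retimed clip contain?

Target frames = source frames × (target rate / source rate) = 56056 × (60000/1001)/(24) = 56056 × 2500/1001 = 140000.

140000 frames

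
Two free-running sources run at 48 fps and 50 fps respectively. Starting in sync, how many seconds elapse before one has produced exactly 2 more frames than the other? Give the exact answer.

1 seconds

The gap grows by |50 − 48| = 2 frames per second.
Time for a 2-frame gap: 2 ÷ (2) = 1 s.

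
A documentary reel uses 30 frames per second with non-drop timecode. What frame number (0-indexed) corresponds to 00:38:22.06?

frame 69066

Total seconds to the label: (0 × 3600 + 38 × 60 + 22) = 2302.
Frame index = 2302 × 30 + 6 = 69066.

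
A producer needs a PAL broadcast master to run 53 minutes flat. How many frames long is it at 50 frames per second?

159000 frames

53 min = 3180 s.
Frames = 3180 × 50 = 159000.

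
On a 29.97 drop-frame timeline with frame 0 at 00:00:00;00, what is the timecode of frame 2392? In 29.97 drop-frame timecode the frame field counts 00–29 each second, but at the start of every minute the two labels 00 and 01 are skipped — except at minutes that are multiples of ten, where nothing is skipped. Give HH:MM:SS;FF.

Each 10-minute DF block holds 10 × 60 × 30 − 9 × 2 = 17982 frames. 2392 ÷ 17982 → 0 full blocks, remainder 2392.
Within the partial block the first minute is 1800 frames and each further minute 1798, so 1 further minute boundary passed. Total skipped labels = 18 × 0 + 2 × 1 = 2.
Non-drop label index = 2392 + 2 = 2394; at 30 labels/s that is 00:01:19:24, i.e. DF 00:01:19;24.

00:01:19;24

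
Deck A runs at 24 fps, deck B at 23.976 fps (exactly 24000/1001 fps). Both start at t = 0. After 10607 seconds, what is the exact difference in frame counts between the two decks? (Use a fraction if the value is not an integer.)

254568/1001 frames

A emits 24 × 10607 = 254568 frames; B emits 24000/1001 × 10607 = 254568000/1001.
Difference = 254568/1001 frames (≈ 254.3137); B is behind A.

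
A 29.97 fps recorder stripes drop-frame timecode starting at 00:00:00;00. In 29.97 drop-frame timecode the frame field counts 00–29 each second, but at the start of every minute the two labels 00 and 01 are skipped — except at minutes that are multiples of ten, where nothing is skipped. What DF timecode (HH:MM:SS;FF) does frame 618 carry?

Each 10-minute DF block holds 10 × 60 × 30 − 9 × 2 = 17982 frames. 618 ÷ 17982 → 0 full blocks, remainder 618.
Within the partial block the first minute is 1800 frames and each further minute 1798, so 0 further minute boundaries passed. Total skipped labels = 18 × 0 + 2 × 0 = 0.
Non-drop label index = 618 + 0 = 618; at 30 labels/s that is 00:00:20:18, i.e. DF 00:00:20;18.

00:00:20;18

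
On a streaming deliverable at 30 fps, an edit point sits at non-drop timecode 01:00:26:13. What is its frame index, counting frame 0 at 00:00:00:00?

frame 108793

Total seconds to the label: (1 × 3600 + 0 × 60 + 26) = 3626.
Frame index = 3626 × 30 + 13 = 108793.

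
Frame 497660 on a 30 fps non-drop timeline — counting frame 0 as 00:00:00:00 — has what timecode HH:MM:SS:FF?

497660 ÷ 30 = 16588 full seconds, remainder 20 frames.
16588 s = 4 h 36 min 28 s.
Timecode: 04:36:28:20.

04:36:28:20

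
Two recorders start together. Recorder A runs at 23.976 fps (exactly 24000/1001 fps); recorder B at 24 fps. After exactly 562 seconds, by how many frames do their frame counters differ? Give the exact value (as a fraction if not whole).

A emits 24000/1001 × 562 = 13488000/1001 frames; B emits 24 × 562 = 13488.
Difference = 13488/1001 frames (≈ 13.4745); B is ahead of A.

13488/1001 frames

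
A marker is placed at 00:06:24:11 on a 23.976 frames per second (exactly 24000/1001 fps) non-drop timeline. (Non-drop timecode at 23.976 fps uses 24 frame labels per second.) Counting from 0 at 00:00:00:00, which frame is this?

9227

Total seconds to the label: (0 × 3600 + 6 × 60 + 24) = 384.
Frame index = 384 × 24 + 11 = 9227.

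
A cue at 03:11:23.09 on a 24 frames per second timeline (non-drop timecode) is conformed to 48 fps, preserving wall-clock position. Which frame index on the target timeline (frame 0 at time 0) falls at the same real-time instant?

frame 551202

Source frame index: (3×3600 + 11×60 + 23) × 24 + 9 = 275601.
Real time: 275601 / (24) = 91867/8 s.
Target frame: (91867/8) × (48) = 551202.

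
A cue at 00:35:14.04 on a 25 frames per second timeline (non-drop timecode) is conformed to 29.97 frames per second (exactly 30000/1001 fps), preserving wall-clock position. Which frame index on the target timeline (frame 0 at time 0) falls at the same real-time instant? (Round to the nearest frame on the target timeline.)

frame 63361

Source frame index: (0×3600 + 35×60 + 14) × 25 + 4 = 52854.
Real time: 52854 / (25) = 52854/25 s.
Target frame: (52854/25) × (30000/1001) = 63424800/1001 ≈ 63361.439 → 63361.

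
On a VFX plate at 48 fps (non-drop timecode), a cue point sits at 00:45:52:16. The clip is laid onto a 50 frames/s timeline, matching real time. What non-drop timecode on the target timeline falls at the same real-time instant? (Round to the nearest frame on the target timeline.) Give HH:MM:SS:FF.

00:45:52:17

Source frame index: (0×3600 + 45×60 + 52) × 48 + 16 = 132112.
Real time: 132112 / (48) = 8257/3 s.
Target frame: (8257/3) × (50) = 412850/3 ≈ 137616.667 → 137617.
At 50 labels/s: frame 137617 → 00:45:52:17.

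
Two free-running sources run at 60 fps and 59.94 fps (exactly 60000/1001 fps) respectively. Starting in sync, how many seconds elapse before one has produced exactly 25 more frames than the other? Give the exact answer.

The gap grows by |60000/1001 − 60| = 60/1001 frames per second.
Time for a 25-frame gap: 25 ÷ (60/1001) = 5005/12 s.

5005/12 seconds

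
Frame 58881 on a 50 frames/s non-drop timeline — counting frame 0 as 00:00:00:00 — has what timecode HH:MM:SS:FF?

00:19:37:31

58881 ÷ 50 = 1177 full seconds, remainder 31 frames.
1177 s = 0 h 19 min 37 s.
Timecode: 00:19:37:31.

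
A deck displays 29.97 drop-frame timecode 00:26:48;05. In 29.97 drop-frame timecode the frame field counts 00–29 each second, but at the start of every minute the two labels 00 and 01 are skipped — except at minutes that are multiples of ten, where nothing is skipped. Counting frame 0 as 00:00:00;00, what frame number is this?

48197

As if non-drop at 30 labels/s: (0 × 3600 + 26 × 60 + 48) × 30 + 5 = 48245.
Minute boundaries passed: 26; those not divisible by 10: 26 − 2 = 24; dropped labels = 2 × 24 = 48.
Actual frame index = 48245 − 48 = 48197.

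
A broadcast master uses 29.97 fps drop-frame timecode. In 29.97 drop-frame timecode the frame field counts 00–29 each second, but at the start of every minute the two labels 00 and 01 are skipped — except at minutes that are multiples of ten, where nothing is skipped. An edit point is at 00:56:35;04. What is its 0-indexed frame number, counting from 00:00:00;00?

As if non-drop at 30 labels/s: (0 × 3600 + 56 × 60 + 35) × 30 + 4 = 101854.
Minute boundaries passed: 56; those not divisible by 10: 56 − 5 = 51; dropped labels = 2 × 51 = 102.
Actual frame index = 101854 − 102 = 101752.

101752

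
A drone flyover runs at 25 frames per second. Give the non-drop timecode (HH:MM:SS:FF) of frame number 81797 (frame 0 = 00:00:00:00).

00:54:31:22

81797 ÷ 25 = 3271 full seconds, remainder 22 frames.
3271 s = 0 h 54 min 31 s.
Timecode: 00:54:31:22.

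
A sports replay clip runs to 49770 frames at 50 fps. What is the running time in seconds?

995.4 seconds

Running time = 49770 / (50) = 995.4 s.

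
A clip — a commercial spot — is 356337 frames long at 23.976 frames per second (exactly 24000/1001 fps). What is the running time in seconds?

14862.222375 seconds

Running time = 356337 / (24000/1001) = 14862.222375 s.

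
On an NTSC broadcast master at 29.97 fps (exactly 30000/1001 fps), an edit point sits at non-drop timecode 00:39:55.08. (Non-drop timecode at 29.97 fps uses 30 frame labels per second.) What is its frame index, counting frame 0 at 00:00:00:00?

71858

Total seconds to the label: (0 × 3600 + 39 × 60 + 55) = 2395.
Frame index = 2395 × 30 + 8 = 71858.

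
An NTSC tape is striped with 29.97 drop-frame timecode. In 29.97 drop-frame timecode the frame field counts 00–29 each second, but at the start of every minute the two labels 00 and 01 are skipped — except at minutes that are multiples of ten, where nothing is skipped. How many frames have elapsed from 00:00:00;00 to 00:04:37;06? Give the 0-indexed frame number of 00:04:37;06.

8308

As if non-drop at 30 labels/s: (0 × 3600 + 4 × 60 + 37) × 30 + 6 = 8316.
Minute boundaries passed: 4; those not divisible by 10: 4 − 0 = 4; dropped labels = 2 × 4 = 8.
Actual frame index = 8316 − 8 = 8308.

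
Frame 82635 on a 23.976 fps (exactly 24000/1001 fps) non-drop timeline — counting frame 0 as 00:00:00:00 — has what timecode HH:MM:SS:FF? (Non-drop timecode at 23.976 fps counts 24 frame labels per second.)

82635 ÷ 24 = 3443 full seconds, remainder 3 frames.
3443 s = 0 h 57 min 23 s.
Timecode: 00:57:23:03.

00:57:23:03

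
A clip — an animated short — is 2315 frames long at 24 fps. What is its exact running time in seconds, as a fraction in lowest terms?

Running time = 2315 ÷ (24) = 2315 × 1/24 = 2315/24 s.

2315/24 seconds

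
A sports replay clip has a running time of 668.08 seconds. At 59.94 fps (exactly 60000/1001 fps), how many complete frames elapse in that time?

Frames = 668.08 × 60000/1001 = 5726400/143 ≈ 40044.7552.
Complete frames: 40044.

40044 frames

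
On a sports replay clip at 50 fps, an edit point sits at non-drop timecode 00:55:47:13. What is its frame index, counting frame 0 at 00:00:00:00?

Total seconds to the label: (0 × 3600 + 55 × 60 + 47) = 3347.
Frame index = 3347 × 50 + 13 = 167363.

frame 167363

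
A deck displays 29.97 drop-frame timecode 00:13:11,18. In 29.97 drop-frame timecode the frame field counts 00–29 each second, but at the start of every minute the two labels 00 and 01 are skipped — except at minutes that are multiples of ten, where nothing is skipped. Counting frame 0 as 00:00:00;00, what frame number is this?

23724

As if non-drop at 30 labels/s: (0 × 3600 + 13 × 60 + 11) × 30 + 18 = 23748.
Minute boundaries passed: 13; those not divisible by 10: 13 − 1 = 12; dropped labels = 2 × 12 = 24.
Actual frame index = 23748 − 24 = 23724.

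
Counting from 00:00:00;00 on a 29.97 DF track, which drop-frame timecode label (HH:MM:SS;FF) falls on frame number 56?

00:00:01;26

Ten DF minutes hold 17982 frames, so frame 56 lies in block 0 (frames 0–17981) with 56 frames into that block.
The block's first minute is 1800 frames and the rest 1798 each; 56 frames reaches minute 0, so 0 × 18 + 0 × 2 = 0 labels have been skipped so far.
Adding those back, label number 56 + 0 = 56 at 30 labels/s is 1 s + 26 f = 0 h 0 min 1 s frame 26, i.e. 00:00:01;26.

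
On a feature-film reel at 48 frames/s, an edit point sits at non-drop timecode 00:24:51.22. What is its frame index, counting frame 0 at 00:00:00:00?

71590

Total seconds to the label: (0 × 3600 + 24 × 60 + 51) = 1491.
Frame index = 1491 × 48 + 22 = 71590.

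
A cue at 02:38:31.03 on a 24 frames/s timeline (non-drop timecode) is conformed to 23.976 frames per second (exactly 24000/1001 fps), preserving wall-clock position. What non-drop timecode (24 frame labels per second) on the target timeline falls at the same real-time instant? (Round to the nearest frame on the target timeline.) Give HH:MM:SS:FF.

02:38:21:15

Source frame index: (2×3600 + 38×60 + 31) × 24 + 3 = 228267.
Real time: 228267 / (24) = 76089/8 s.
Target frame: (76089/8) × (24000/1001) = 17559000/77 ≈ 228038.961 → 228039.
At 24 labels/s: frame 228039 → 02:38:21:15.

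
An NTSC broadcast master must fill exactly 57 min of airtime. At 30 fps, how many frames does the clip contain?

102600 frames

57 min = 3420 s.
Frames = 3420 × 30 = 102600.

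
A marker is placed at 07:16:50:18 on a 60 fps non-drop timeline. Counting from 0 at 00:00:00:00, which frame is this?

1572618

Total seconds to the label: (7 × 3600 + 16 × 60 + 50) = 26210.
Frame index = 26210 × 60 + 18 = 1572618.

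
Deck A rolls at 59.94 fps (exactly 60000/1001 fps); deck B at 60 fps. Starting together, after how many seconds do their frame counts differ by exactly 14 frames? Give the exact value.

7007/30 seconds

The gap grows by |60 − 60000/1001| = 60/1001 frames per second.
Time for a 14-frame gap: 14 ÷ (60/1001) = 7007/30 s.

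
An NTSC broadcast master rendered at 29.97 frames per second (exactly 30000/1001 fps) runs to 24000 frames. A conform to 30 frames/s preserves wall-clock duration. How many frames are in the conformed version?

24024 frames

Target frames = source frames × (target rate / source rate) = 24000 × (30)/(30000/1001) = 24000 × 1001/1000 = 24024.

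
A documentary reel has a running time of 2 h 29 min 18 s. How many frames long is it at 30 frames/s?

2 h 29 min 18 s = 8958 s.
Frames = 8958 × 30 = 268740.

268740 frames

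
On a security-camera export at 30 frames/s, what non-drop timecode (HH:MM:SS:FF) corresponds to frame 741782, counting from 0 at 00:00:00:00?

741782 ÷ 30 = 24726 full seconds, remainder 2 frames.
24726 s = 6 h 52 min 6 s.
Timecode: 06:52:06:02.

06:52:06:02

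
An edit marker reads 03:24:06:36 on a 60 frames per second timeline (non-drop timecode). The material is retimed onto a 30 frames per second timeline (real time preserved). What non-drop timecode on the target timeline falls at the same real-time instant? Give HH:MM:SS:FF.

03:24:06:18

Source frame index: (3×3600 + 24×60 + 6) × 60 + 36 = 734796.
Real time: 734796 / (60) = 61233/5 s.
Target frame: (61233/5) × (30) = 367398.
At 30 labels/s: frame 367398 → 03:24:06:18.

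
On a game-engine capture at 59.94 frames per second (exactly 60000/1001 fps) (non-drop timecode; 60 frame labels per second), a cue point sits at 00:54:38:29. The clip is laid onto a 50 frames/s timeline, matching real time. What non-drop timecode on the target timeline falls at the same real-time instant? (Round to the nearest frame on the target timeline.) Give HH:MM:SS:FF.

Source frame index: (0×3600 + 54×60 + 38) × 60 + 29 = 196709.
Real time: 196709 / (60000/1001) = 196905709/60000 s.
Target frame: (196905709/60000) × (50) = 196905709/1200 ≈ 164088.091 → 164088.
At 50 labels/s: frame 164088 → 00:54:41:38.

00:54:41:38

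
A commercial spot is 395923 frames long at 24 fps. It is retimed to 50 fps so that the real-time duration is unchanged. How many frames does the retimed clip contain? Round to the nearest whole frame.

824840 frames

Frames at target rate = 395923 × (50) / (24) = 9898075/12 ≈ 824839.583.
Nearest whole frame: 824840.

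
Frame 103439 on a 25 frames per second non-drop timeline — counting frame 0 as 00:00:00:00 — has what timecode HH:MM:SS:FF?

103439 ÷ 25 = 4137 full seconds, remainder 14 frames.
4137 s = 1 h 8 min 57 s.
Timecode: 01:08:57:14.

01:08:57:14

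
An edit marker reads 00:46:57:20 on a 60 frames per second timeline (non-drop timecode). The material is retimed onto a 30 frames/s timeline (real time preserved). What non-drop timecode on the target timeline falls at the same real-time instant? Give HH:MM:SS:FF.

00:46:57:10

Source frame index: (0×3600 + 46×60 + 57) × 60 + 20 = 169040.
Real time: 169040 / (60) = 8452/3 s.
Target frame: (8452/3) × (30) = 84520.
At 30 labels/s: frame 84520 → 00:46:57:10.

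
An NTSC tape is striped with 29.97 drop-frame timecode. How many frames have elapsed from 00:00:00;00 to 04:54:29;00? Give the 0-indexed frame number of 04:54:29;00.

529540

Complete 10-minute blocks: 29, each 17982 frames → 521478.
Remaining 4 whole minutes in the current block: 1800 + 3 × 1798 = 7194 frames.
Within the current minute: 29 × 30 + 0 − 2 = 868 (labels ;00/;01 skipped at this minute). Total = 521478 + 7194 + 868 = 529540.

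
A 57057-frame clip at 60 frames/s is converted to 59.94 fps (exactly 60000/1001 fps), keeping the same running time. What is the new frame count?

Target frames = source frames × (target rate / source rate) = 57057 × (60000/1001)/(60) = 57057 × 1000/1001 = 57000.

57000 frames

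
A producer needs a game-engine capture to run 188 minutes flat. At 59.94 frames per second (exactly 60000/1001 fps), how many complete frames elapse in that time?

676123 frames

188 min = 11280 s.
Frames = 11280 × 60000/1001 = 676800000/1001 ≈ 676123.8761.
Complete frames: 676123.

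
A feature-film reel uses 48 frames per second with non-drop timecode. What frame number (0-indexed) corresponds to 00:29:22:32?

84608

Total seconds to the label: (0 × 3600 + 29 × 60 + 22) = 1762.
Frame index = 1762 × 48 + 32 = 84608.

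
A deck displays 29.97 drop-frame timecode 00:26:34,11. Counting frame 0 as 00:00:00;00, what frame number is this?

47783

As if non-drop at 30 labels/s: (0 × 3600 + 26 × 60 + 34) × 30 + 11 = 47831.
Minute boundaries passed: 26; those not divisible by 10: 26 − 2 = 24; dropped labels = 2 × 24 = 48.
Actual frame index = 47831 − 48 = 47783.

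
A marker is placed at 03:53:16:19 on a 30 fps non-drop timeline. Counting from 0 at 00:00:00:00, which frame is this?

Total seconds to the label: (3 × 3600 + 53 × 60 + 16) = 13996.
Frame index = 13996 × 30 + 19 = 419899.

frame 419899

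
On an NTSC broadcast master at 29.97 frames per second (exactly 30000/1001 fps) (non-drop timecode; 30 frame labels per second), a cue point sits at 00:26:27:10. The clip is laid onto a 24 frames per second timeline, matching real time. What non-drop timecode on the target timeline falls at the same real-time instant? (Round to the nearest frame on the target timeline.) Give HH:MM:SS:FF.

00:26:28:22

Source frame index: (0×3600 + 26×60 + 27) × 30 + 10 = 47620.
Real time: 47620 / (30000/1001) = 2383381/1500 s.
Target frame: (2383381/1500) × (24) = 4766762/125 ≈ 38134.096 → 38134.
At 24 labels/s: frame 38134 → 00:26:28:22.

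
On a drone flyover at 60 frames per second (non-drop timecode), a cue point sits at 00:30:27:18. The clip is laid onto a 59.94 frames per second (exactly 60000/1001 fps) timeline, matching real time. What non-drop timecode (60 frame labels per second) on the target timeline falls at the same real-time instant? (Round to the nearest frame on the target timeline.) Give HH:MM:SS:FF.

00:30:25:28

Source frame index: (0×3600 + 30×60 + 27) × 60 + 18 = 109638.
Real time: 109638 / (60) = 18273/10 s.
Target frame: (18273/10) × (60000/1001) = 109638000/1001 ≈ 109528.472 → 109528.
At 60 labels/s: frame 109528 → 00:30:25:28.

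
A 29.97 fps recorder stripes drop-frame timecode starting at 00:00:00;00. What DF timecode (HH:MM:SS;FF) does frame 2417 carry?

00:01:20;19

Ten DF minutes hold 17982 frames, so frame 2417 lies in block 0 (frames 0–17981) with 2417 frames into that block.
The block's first minute is 1800 frames and the rest 1798 each; 2417 frames reaches minute 1, so 0 × 18 + 1 × 2 = 2 labels have been skipped so far.
Adding those back, label number 2417 + 2 = 2419 at 30 labels/s is 80 s + 19 f = 0 h 1 min 20 s frame 19, i.e. 00:01:20;19.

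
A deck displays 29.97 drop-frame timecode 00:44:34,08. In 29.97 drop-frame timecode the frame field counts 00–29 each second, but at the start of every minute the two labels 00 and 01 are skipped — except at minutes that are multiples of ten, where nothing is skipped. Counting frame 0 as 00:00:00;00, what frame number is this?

80148

As if non-drop at 30 labels/s: (0 × 3600 + 44 × 60 + 34) × 30 + 8 = 80228.
Minute boundaries passed: 44; those not divisible by 10: 44 − 4 = 40; dropped labels = 2 × 40 = 80.
Actual frame index = 80228 − 80 = 80148.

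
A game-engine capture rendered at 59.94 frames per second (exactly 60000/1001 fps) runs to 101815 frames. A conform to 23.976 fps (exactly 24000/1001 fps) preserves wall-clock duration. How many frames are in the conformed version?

40726 frames

Target frames = source frames × (target rate / source rate) = 101815 × (24000/1001)/(60000/1001) = 101815 × 2/5 = 40726.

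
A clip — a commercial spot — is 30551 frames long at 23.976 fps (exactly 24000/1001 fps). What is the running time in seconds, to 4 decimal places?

Running time = 30551 × 1001/24000 = 30581551/24000 s ≈ 1274.2313 s.

1274.2313 seconds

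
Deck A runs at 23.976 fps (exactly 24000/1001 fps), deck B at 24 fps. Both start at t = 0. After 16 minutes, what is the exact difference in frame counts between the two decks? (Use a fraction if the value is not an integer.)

23040/1001 frames

16 min = 960 s.
A emits 24000/1001 × 960 = 23040000/1001 frames; B emits 24 × 960 = 23040.
Difference = 23040/1001 frames (≈ 23.0170); B is ahead of A.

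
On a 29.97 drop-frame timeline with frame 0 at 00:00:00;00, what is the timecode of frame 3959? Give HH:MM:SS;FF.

Ten DF minutes hold 17982 frames, so frame 3959 lies in block 0 (frames 0–17981) with 3959 frames into that block.
The block's first minute is 1800 frames and the rest 1798 each; 3959 frames reaches minute 2, so 0 × 18 + 2 × 2 = 4 labels have been skipped so far.
Adding those back, label number 3959 + 4 = 3963 at 30 labels/s is 132 s + 3 f = 0 h 2 min 12 s frame 3, i.e. 00:02:12;03.

00:02:12;03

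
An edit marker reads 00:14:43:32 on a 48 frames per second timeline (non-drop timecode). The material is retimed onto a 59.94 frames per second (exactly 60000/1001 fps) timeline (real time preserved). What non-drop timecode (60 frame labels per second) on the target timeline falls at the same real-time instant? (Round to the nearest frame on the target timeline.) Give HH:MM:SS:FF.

00:14:42:47

Source frame index: (0×3600 + 14×60 + 43) × 48 + 32 = 42416.
Real time: 42416 / (48) = 2651/3 s.
Target frame: (2651/3) × (60000/1001) = 4820000/91 ≈ 52967.033 → 52967.
At 60 labels/s: frame 52967 → 00:14:42:47.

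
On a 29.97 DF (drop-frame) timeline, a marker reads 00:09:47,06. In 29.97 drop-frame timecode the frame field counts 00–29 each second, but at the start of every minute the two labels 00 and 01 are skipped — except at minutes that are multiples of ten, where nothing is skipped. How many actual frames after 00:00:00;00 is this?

17598

Complete 10-minute blocks: 0, each 17982 frames → 0.
Remaining 9 whole minutes in the current block: 1800 + 8 × 1798 = 16184 frames.
Within the current minute: 47 × 30 + 6 − 2 = 1414 (labels ;00/;01 skipped at this minute). Total = 0 + 16184 + 1414 = 17598.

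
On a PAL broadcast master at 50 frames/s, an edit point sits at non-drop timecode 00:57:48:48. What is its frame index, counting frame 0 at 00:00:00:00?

Total seconds to the label: (0 × 3600 + 57 × 60 + 48) = 3468.
Frame index = 3468 × 50 + 48 = 173448.

173448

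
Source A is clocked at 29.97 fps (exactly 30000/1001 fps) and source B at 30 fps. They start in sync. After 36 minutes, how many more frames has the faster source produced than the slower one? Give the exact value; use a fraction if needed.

36 min = 2160 s.
A emits 30000/1001 × 2160 = 64800000/1001 frames; B emits 30 × 2160 = 64800.
Difference = 64800/1001 frames (≈ 64.7353); B is ahead of A.

64800/1001 frames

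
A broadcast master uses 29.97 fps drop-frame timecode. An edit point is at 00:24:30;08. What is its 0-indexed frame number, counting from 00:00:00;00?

44064

As if non-drop at 30 labels/s: (0 × 3600 + 24 × 60 + 30) × 30 + 8 = 44108.
Minute boundaries passed: 24; those not divisible by 10: 24 − 2 = 22; dropped labels = 2 × 22 = 44.
Actual frame index = 44108 − 44 = 44064.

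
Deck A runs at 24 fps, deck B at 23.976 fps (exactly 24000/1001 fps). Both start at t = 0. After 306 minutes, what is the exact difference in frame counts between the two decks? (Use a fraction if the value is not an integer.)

440640/1001 frames

306 min = 18360 s.
A emits 24 × 18360 = 440640 frames; B emits 24000/1001 × 18360 = 440640000/1001.
Difference = 440640/1001 frames (≈ 440.1998); B is behind A.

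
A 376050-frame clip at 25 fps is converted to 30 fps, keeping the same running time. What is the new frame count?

451260 frames

Target frames = source frames × (target rate / source rate) = 376050 × (30)/(25) = 376050 × 6/5 = 451260.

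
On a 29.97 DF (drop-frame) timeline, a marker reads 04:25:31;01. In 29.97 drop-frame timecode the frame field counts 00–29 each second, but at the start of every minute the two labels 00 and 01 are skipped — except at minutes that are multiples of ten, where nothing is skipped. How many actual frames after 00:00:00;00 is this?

477453

As if non-drop at 30 labels/s: (4 × 3600 + 25 × 60 + 31) × 30 + 1 = 477931.
Minute boundaries passed: 265; those not divisible by 10: 265 − 26 = 239; dropped labels = 2 × 239 = 478.
Actual frame index = 477931 − 478 = 477453.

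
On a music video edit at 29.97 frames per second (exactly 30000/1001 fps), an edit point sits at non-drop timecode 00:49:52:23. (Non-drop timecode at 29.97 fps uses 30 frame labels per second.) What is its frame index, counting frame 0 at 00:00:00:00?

Total seconds to the label: (0 × 3600 + 49 × 60 + 52) = 2992.
Frame index = 2992 × 30 + 23 = 89783.

89783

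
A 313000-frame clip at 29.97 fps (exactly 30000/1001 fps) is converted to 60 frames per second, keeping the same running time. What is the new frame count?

626626 frames

Target frames = source frames × (target rate / source rate) = 313000 × (60)/(30000/1001) = 313000 × 1001/500 = 626626.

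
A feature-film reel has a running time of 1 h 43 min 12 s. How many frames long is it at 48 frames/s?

297216 frames

1 h 43 min 12 s = 6192 s.
Frames = 6192 × 48 = 297216.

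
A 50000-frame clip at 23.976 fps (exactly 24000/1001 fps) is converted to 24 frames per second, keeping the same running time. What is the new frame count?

Target frames = source frames × (target rate / source rate) = 50000 × (24)/(24000/1001) = 50000 × 1001/1000 = 50050.

50050 frames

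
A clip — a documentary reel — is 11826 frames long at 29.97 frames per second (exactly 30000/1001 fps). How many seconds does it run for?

Running time = 11826 / (30000/1001) = 394.5942 s.

394.5942 seconds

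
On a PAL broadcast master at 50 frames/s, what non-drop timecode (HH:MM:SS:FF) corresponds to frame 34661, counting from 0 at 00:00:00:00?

34661 ÷ 50 = 693 full seconds, remainder 11 frames.
693 s = 0 h 11 min 33 s.
Timecode: 00:11:33:11.

00:11:33:11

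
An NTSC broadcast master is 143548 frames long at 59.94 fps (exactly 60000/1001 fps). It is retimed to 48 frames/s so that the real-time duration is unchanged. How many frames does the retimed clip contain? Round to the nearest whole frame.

114953 frames

Frames at target rate = 143548 × (48) / (60000/1001) = 71845774/625 ≈ 114953.238.
Nearest whole frame: 114953.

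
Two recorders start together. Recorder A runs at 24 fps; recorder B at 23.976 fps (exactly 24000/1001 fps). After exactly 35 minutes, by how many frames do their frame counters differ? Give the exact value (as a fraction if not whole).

35 min = 2100 s.
A emits 24 × 2100 = 50400 frames; B emits 24000/1001 × 2100 = 7200000/143.
Difference = 7200/143 frames (≈ 50.3497); B is behind A.

7200/143 frames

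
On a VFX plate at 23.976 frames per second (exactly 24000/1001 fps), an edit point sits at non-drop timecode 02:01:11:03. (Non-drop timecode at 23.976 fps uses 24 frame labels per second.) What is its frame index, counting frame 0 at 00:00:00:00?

174507

Total seconds to the label: (2 × 3600 + 1 × 60 + 11) = 7271.
Frame index = 7271 × 24 + 3 = 174507.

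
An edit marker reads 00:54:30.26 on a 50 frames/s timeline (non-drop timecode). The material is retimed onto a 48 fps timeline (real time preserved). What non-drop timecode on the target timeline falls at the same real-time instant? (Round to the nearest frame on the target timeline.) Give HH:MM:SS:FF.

00:54:30:25

Source frame index: (0×3600 + 54×60 + 30) × 50 + 26 = 163526.
Real time: 163526 / (50) = 81763/25 s.
Target frame: (81763/25) × (48) = 3924624/25 ≈ 156984.960 → 156985.
At 48 labels/s: frame 156985 → 00:54:30:25.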